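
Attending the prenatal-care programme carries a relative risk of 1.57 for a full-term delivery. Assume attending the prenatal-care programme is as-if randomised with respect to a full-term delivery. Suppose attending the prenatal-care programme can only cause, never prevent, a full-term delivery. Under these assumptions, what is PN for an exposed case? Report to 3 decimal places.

PN ≈ 0.363

Under exogeneity and monotonicity, PN = (RR − 1) / RR = 1 − 1/RR.
PN = (1.57 − 1) / 1.57 = 0.57 / 1.57 ≈ 0.3631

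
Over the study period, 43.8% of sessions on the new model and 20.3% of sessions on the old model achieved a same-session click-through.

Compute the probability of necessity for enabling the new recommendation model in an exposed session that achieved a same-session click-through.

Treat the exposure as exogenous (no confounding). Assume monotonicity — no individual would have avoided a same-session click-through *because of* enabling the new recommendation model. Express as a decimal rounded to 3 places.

p₁ = 0.438, p₀ = 0.203.
Under exogeneity and monotonicity, PN = (p₁ − p₀) / p₁.
PN = (0.438 − 0.203) / 0.438 = 0.235 / 0.438 ≈ 0.5365

PN ≈ 0.537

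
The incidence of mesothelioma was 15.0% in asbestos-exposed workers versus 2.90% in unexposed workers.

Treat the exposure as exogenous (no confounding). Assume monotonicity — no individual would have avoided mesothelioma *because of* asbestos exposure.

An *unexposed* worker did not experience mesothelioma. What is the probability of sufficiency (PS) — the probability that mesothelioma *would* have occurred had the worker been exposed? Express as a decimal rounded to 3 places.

p₁ = 0.15, p₀ = 0.029.
Under exogeneity and monotonicity, PS = (p₁ − p₀) / (1 − p₀).
PS = (0.15 − 0.029) / (1 − 0.029) = 0.121 / 0.971 ≈ 0.1246

PS ≈ 0.125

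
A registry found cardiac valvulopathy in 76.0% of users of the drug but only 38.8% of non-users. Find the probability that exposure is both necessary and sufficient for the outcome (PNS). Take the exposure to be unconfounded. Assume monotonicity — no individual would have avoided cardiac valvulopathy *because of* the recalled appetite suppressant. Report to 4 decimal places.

p₁ = 0.76, p₀ = 0.388.
Under exogeneity and monotonicity, PNS = p₁ − p₀.
PNS = 0.76 − 0.388 = 0.372

PNS ≈ 0.3720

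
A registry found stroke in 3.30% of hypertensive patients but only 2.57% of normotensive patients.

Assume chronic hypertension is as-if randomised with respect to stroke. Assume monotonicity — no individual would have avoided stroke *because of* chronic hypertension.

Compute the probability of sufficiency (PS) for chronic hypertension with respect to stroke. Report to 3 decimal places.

PS ≈ 0.007

p₁ = 0.033, p₀ = 0.0257.
Under exogeneity and monotonicity, PS = (p₁ − p₀) / (1 − p₀).
PS = (0.033 − 0.0257) / (1 − 0.0257) = 0.0073 / 0.9743 ≈ 0.0075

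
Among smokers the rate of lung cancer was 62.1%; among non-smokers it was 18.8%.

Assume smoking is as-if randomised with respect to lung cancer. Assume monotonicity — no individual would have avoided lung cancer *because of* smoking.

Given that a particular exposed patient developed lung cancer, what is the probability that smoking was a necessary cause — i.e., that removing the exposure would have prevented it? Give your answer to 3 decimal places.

p₁ = 0.621, p₀ = 0.188.
Under exogeneity and monotonicity, PN = (p₁ − p₀) / p₁.
PN = (0.621 − 0.188) / 0.621 = 0.433 / 0.621 ≈ 0.6973

PN ≈ 0.697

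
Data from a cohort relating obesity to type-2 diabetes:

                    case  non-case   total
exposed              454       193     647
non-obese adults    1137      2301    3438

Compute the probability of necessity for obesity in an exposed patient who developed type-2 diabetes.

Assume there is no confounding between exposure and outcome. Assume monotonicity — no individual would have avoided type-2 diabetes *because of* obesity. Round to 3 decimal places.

p₁ = P(outcome | exposed) = 454/647 = 0.7017
p₀ = P(outcome | unexposed) = 1137/3438 = 0.33072
Under exogeneity and monotonicity, PN = (p₁ − p₀)/p₁.
PN = (0.7017 − 0.33072) / 0.7017 ≈ 0.5287

PN ≈ 0.529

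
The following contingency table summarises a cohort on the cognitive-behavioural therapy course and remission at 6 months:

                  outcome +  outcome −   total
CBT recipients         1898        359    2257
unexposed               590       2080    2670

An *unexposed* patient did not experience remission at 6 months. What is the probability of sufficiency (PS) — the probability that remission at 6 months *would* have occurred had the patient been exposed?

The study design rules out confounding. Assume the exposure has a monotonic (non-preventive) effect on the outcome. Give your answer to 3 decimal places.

p₁ = P(outcome | exposed) = 1898/2257 = 0.84094
p₀ = P(outcome | unexposed) = 590/2670 = 0.22097
Under exogeneity and monotonicity, PS = (p₁ − p₀)/(1 − p₀).
PS = (0.84094 − 0.22097) / 0.77903 ≈ 0.7958

PS ≈ 0.796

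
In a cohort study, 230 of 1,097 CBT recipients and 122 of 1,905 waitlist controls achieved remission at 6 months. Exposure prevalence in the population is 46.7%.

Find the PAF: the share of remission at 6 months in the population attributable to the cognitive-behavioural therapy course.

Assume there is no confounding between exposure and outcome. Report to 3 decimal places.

p₁ = P(outcome | exposed) = 230/1097 = 0.20966
p₀ = P(outcome | unexposed) = 122/1905 = 0.064042
Overall risk P(Y=1) = π·p₁ + (1−π)·p₀ = 0.467×0.20966 + 0.533×0.064042 = 0.13205.
Under exogeneity, PAF = [P(Y=1) − p₀] / P(Y=1).
PAF = (0.13205 − 0.064042) / 0.13205 ≈ 0.5150

PAF ≈ 0.515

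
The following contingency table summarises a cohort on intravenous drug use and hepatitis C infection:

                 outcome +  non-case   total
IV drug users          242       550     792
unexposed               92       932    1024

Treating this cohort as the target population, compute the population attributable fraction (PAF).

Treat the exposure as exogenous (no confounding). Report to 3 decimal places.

PAF ≈ 0.512

p₁ = P(outcome | exposed) = 242/792 = 0.30556
p₀ = P(outcome | unexposed) = 92/1024 = 0.089844
Exposure prevalence π = 792/1816 = 0.43612; overall risk P(Y=1) = 0.18392.
Under exogeneity, PAF = [P(Y=1) − p₀]/P(Y=1).
PAF = (0.18392 − 0.089844) / 0.18392 ≈ 0.5115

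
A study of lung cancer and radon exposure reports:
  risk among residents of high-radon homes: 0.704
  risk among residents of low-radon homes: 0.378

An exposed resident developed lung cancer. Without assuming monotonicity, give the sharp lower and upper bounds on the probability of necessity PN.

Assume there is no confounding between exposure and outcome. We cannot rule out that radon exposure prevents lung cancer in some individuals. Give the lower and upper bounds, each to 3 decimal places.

Let p₁ = 0.704, p₀ = 0.378.
Under exogeneity alone the bounds on PN are max{0,(p₁−p₀)/p₁} ≤ PN ≤ min{1,(1−p₀)/p₁}.
  lower = (p₁ − p₀)/p₁ = 0.326 / 0.704 ≈ 0.4631
  upper = min{1, (1 − p₀)/p₁} = 0.622 / 0.704 ≈ 0.8835

0.463 ≤ PN ≤ 0.884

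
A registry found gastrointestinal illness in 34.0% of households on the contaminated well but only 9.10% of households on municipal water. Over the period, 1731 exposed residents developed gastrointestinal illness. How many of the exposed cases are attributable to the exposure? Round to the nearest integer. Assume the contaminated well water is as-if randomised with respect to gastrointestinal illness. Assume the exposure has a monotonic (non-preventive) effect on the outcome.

p₁ = 0.34, p₀ = 0.091.
PN = (p₁ − p₀)/p₁ = (0.34 − 0.091) / 0.34 ≈ 0.73235.
Attributable cases ≈ PN × (exposed cases) = 0.73235 × 1731 ≈ 1267.70.

about 1268 cases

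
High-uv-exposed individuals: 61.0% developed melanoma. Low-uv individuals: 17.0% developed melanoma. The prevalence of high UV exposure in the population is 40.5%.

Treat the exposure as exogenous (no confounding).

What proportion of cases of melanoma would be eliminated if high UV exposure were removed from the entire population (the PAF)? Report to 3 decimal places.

PAF ≈ 0.512

p₁ = 0.61, p₀ = 0.17.
Overall risk P(Y=1) = π·p₁ + (1−π)·p₀ = 0.405×0.61 + 0.595×0.17 = 0.3482.
Under exogeneity, PAF = [P(Y=1) − p₀] / P(Y=1).
PAF = (0.3482 − 0.17) / 0.3482 ≈ 0.5118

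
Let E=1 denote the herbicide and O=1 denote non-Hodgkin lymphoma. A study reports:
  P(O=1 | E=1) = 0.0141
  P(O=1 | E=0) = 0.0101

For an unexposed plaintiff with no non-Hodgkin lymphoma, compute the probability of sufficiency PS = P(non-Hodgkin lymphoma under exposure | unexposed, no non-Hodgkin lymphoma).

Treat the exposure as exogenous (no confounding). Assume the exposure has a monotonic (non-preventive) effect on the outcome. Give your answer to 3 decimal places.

Let p₁ = 0.0141, p₀ = 0.0101.
Under exogeneity and monotonicity, PS = (p₁ − p₀) / (1 − p₀).
PS = (0.0141 − 0.0101) / (1 − 0.0101) = 0.004 / 0.9899 ≈ 0.0040

PS ≈ 0.004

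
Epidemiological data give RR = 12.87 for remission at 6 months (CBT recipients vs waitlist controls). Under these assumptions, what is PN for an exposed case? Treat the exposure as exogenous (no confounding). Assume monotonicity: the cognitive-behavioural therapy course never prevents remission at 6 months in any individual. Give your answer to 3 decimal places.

PN ≈ 0.922

Under exogeneity and monotonicity, PN = (RR − 1) / RR = 1 − 1/RR.
PN = (12.87 − 1) / 12.87 = 11.87 / 12.87 ≈ 0.9223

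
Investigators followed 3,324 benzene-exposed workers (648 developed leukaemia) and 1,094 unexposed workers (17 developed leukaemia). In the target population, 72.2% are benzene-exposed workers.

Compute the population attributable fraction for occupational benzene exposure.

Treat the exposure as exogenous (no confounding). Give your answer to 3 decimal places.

p₁ = P(outcome | exposed) = 648/3324 = 0.19495
p₀ = P(outcome | unexposed) = 17/1094 = 0.015539
Overall risk P(Y=1) = π·p₁ + (1−π)·p₀ = 0.722×0.19495 + 0.278×0.015539 = 0.14507.
Under exogeneity, PAF = [P(Y=1) − p₀] / P(Y=1).
PAF = (0.14507 − 0.015539) / 0.14507 ≈ 0.8929

PAF ≈ 0.893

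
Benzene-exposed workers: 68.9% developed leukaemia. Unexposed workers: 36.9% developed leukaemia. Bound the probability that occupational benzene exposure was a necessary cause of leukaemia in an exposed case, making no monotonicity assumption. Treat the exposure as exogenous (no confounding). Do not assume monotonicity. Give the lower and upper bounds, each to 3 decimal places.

p₁ = 0.689, p₀ = 0.369.
Under exogeneity alone the bounds on PN are max{0,(p₁−p₀)/p₁} ≤ PN ≤ min{1,(1−p₀)/p₁}.
  lower = (p₁ − p₀)/p₁ = 0.32 / 0.689 ≈ 0.4644
  upper = min{1, (1 − p₀)/p₁} = 0.631 / 0.689 ≈ 0.9158

0.464 ≤ PN ≤ 0.916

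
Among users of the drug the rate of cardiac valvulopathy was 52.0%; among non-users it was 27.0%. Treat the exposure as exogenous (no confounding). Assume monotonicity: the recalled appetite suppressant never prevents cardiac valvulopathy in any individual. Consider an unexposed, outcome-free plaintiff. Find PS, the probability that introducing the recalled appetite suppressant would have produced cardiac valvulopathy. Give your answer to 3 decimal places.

p₁ = 0.52, p₀ = 0.27.
Under exogeneity and monotonicity, PS = (p₁ − p₀) / (1 − p₀).
PS = (0.52 − 0.27) / (1 − 0.27) = 0.25 / 0.73 ≈ 0.3425

PS ≈ 0.342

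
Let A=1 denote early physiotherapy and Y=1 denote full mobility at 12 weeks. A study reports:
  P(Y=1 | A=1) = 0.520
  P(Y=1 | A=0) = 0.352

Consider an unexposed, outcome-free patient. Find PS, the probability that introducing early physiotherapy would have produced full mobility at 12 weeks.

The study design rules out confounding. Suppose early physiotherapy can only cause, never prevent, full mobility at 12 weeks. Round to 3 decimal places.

PS ≈ 0.259

Let p₁ = 0.52, p₀ = 0.352.
Under exogeneity and monotonicity, PS = (p₁ − p₀) / (1 − p₀).
PS = (0.52 − 0.352) / (1 − 0.352) = 0.168 / 0.648 ≈ 0.2593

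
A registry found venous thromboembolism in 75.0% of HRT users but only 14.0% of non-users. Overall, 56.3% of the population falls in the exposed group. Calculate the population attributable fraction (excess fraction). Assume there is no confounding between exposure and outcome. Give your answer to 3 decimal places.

p₁ = 0.75, p₀ = 0.14.
Overall risk P(Y=1) = π·p₁ + (1−π)·p₀ = 0.563×0.75 + 0.437×0.14 = 0.48343.
Under exogeneity, PAF = [P(Y=1) − p₀] / P(Y=1).
PAF = (0.48343 − 0.14) / 0.48343 ≈ 0.7104

PAF ≈ 0.710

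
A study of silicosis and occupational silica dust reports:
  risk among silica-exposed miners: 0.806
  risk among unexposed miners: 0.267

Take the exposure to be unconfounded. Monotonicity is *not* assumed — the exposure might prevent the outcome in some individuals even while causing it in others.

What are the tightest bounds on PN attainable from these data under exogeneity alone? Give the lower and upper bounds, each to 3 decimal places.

Let p₁ = 0.806, p₀ = 0.267.
Under exogeneity alone the bounds on PN are max{0,(p₁−p₀)/p₁} ≤ PN ≤ min{1,(1−p₀)/p₁}.
  lower = (p₁ − p₀)/p₁ = 0.539 / 0.806 ≈ 0.6687
  upper = min{1, (1 − p₀)/p₁} = 0.733 / 0.806 ≈ 0.9094

0.669 ≤ PN ≤ 0.909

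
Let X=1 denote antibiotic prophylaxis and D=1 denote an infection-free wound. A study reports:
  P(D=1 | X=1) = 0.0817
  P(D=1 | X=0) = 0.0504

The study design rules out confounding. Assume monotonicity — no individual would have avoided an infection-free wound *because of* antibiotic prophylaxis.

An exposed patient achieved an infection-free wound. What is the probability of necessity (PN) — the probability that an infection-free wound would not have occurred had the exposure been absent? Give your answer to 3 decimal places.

Let p₁ = 0.0817, p₀ = 0.0504.
Under exogeneity and monotonicity, PN = (p₁ − p₀) / p₁.
PN = (0.0817 − 0.0504) / 0.0817 = 0.0313 / 0.0817 ≈ 0.3831

PN ≈ 0.383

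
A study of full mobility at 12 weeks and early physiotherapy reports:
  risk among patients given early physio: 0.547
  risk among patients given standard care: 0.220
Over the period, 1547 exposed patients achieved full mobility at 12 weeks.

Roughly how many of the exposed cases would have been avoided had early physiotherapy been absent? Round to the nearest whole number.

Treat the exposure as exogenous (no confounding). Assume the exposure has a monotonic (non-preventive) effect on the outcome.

Let p₁ = 0.547, p₀ = 0.22.
PN = (p₁ − p₀)/p₁ = (0.547 − 0.22) / 0.547 ≈ 0.59781.
Attributable cases ≈ PN × (exposed cases) = 0.59781 × 1547 ≈ 924.81.

about 925 cases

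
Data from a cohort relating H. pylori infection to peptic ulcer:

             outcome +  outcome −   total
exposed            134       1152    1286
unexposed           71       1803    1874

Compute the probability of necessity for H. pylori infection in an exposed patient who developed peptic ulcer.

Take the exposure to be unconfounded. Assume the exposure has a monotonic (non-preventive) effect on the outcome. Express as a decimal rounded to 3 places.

p₁ = P(outcome | exposed) = 134/1286 = 0.1042
p₀ = P(outcome | unexposed) = 71/1874 = 0.037887
Under exogeneity and monotonicity, PN = (p₁ − p₀) / p₁.
PN = (0.1042 − 0.037887) / 0.1042 = 0.066312 / 0.1042 ≈ 0.6364

PN ≈ 0.636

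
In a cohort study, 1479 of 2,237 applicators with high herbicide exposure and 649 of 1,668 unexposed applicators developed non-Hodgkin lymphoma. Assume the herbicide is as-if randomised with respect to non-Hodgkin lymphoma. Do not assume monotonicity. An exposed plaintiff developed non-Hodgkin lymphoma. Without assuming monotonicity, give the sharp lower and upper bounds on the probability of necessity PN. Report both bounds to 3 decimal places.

p₁ = P(outcome | exposed) = 1479/2237 = 0.66115
p₀ = P(outcome | unexposed) = 649/1668 = 0.38909
Under exogeneity alone the bounds on PN are max{0,(p₁−p₀)/p₁} ≤ PN ≤ min{1,(1−p₀)/p₁}.
  lower = (p₁ − p₀)/p₁ = 0.27206 / 0.66115 ≈ 0.4115
  upper = min{1, (1 − p₀)/p₁} = 0.61091 / 0.66115 ≈ 0.9240

0.412 ≤ PN ≤ 0.924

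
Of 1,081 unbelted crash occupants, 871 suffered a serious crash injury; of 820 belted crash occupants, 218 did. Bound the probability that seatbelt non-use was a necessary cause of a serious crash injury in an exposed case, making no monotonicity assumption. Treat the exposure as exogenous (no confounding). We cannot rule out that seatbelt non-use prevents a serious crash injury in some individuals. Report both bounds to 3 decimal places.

p₁ = P(outcome | exposed) = 871/1081 = 0.80574
p₀ = P(outcome | unexposed) = 218/820 = 0.26585
Under exogeneity alone the bounds on PN are max{0,(p₁−p₀)/p₁} ≤ PN ≤ min{1,(1−p₀)/p₁}.
  lower = (p₁ − p₀)/p₁ = 0.53988 / 0.80574 ≈ 0.6700
  upper = min{1, (1 − p₀)/p₁} = 0.73415 / 0.80574 ≈ 0.9112

0.670 ≤ PN ≤ 0.911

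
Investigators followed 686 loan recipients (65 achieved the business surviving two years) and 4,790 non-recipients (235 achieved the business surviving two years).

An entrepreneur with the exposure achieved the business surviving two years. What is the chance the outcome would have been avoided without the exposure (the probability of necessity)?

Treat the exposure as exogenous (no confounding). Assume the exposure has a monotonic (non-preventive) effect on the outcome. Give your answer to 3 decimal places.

p₁ = P(outcome | exposed) = 65/686 = 0.094752
p₀ = P(outcome | unexposed) = 235/4790 = 0.049061
Under exogeneity and monotonicity, PN = (p₁ − p₀) / p₁.
PN = (0.094752 − 0.049061) / 0.094752 = 0.045692 / 0.094752 ≈ 0.4822

PN ≈ 0.482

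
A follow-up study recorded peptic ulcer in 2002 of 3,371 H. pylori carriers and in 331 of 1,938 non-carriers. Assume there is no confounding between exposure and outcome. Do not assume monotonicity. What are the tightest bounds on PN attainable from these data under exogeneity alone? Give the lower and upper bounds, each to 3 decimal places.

p₁ = P(outcome | exposed) = 2002/3371 = 0.59389
p₀ = P(outcome | unexposed) = 331/1938 = 0.17079
Under exogeneity alone the bounds on PN are max{0,(p₁−p₀)/p₁} ≤ PN ≤ min{1,(1−p₀)/p₁}.
  lower = (p₁ − p₀)/p₁ = 0.42309 / 0.59389 ≈ 0.7124
  upper = min{1, (1 − p₀)/p₁} = 0.82921 / 0.59389 ≈ 1.3962 → capped at 1

0.712 ≤ PN ≤ 1.000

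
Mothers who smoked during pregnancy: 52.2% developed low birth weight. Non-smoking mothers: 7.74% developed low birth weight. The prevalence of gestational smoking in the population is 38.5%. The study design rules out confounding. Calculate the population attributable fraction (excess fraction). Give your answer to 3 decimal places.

PAF ≈ 0.689

p₁ = 0.522, p₀ = 0.0774.
Overall risk P(Y=1) = π·p₁ + (1−π)·p₀ = 0.385×0.522 + 0.615×0.0774 = 0.24857.
Under exogeneity, PAF = [P(Y=1) − p₀] / P(Y=1).
PAF = (0.24857 − 0.0774) / 0.24857 ≈ 0.6886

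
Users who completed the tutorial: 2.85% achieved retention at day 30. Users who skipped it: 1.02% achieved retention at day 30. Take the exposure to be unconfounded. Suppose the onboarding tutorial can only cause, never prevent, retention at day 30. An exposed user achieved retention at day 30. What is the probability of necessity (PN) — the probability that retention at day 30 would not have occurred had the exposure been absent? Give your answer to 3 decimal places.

p₁ = 0.0285, p₀ = 0.0102.
Under exogeneity and monotonicity, PN = (p₁ − p₀) / p₁.
PN = (0.0285 − 0.0102) / 0.0285 = 0.0183 / 0.0285 ≈ 0.6421

PN ≈ 0.642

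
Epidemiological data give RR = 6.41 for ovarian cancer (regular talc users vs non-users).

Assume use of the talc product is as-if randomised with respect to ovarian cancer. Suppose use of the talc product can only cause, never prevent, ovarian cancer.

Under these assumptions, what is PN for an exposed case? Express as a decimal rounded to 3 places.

PN ≈ 0.844

Under exogeneity and monotonicity, PN = (RR − 1) / RR = 1 − 1/RR.
PN = (6.41 − 1) / 6.41 = 5.41 / 6.41 ≈ 0.8440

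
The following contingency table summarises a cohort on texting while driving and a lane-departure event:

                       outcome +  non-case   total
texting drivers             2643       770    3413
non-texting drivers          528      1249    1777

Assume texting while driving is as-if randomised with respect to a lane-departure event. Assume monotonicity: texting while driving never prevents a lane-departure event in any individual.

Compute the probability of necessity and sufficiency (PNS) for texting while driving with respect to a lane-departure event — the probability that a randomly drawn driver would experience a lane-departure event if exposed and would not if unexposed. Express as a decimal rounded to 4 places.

PNS ≈ 0.4773

p₁ = P(outcome | exposed) = 2643/3413 = 0.77439
p₀ = P(outcome | unexposed) = 528/1777 = 0.29713
Under exogeneity and monotonicity, PNS = p₁ − p₀.
PNS = 0.77439 − 0.29713 = 0.47726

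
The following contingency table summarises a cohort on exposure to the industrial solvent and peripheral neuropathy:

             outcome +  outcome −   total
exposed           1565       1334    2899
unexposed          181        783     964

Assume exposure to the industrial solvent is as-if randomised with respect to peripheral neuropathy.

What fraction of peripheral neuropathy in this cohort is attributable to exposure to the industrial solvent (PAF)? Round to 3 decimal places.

PAF ≈ 0.585

p₁ = P(outcome | exposed) = 1565/2899 = 0.53984
p₀ = P(outcome | unexposed) = 181/964 = 0.18776
Exposure prevalence π = 2899/3863 = 0.75045; overall risk P(Y=1) = 0.45198.
Under exogeneity, PAF = [P(Y=1) − p₀]/P(Y=1).
PAF = (0.45198 − 0.18776) / 0.45198 ≈ 0.5846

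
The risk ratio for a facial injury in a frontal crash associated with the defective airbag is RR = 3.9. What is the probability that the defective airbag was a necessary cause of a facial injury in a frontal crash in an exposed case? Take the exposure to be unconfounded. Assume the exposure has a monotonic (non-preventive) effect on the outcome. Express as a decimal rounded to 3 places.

PN ≈ 0.744

Under exogeneity and monotonicity, PN = (RR − 1) / RR = 1 − 1/RR.
PN = (3.9 − 1) / 3.9 = 2.9 / 3.9 ≈ 0.7436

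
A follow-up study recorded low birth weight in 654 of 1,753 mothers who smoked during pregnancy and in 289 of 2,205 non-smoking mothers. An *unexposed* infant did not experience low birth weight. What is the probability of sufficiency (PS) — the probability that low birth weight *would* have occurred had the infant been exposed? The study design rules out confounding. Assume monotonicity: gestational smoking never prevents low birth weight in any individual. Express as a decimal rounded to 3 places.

PS ≈ 0.279

p₁ = P(outcome | exposed) = 654/1753 = 0.37307
p₀ = P(outcome | unexposed) = 289/2205 = 0.13107
Under exogeneity and monotonicity, PS = (p₁ − p₀) / (1 − p₀).
PS = (0.37307 − 0.13107) / (1 − 0.13107) = 0.24201 / 0.86893 ≈ 0.2785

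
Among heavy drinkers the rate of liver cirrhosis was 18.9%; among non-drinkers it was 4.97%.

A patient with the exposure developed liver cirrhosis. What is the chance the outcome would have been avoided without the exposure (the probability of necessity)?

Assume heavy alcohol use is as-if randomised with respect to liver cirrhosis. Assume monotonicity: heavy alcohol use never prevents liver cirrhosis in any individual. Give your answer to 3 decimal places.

p₁ = 0.189, p₀ = 0.0497.
Under exogeneity and monotonicity, PN = (p₁ − p₀) / p₁.
PN = (0.189 − 0.0497) / 0.189 = 0.1393 / 0.189 ≈ 0.7370

PN ≈ 0.737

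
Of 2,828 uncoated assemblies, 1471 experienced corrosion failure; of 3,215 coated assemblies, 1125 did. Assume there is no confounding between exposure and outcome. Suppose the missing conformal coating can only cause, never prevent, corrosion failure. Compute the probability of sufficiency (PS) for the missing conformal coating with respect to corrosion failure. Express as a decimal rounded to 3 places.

p₁ = P(outcome | exposed) = 1471/2828 = 0.52016
p₀ = P(outcome | unexposed) = 1125/3215 = 0.34992
Under exogeneity and monotonicity, PS = (p₁ − p₀) / (1 − p₀).
PS = (0.52016 − 0.34992) / (1 − 0.34992) = 0.17023 / 0.65008 ≈ 0.2619

PS ≈ 0.262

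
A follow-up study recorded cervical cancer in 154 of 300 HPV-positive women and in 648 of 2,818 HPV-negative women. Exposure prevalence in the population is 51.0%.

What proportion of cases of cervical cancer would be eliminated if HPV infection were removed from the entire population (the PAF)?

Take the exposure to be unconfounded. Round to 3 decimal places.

p₁ = P(outcome | exposed) = 154/300 = 0.51333
p₀ = P(outcome | unexposed) = 648/2818 = 0.22995
Overall risk P(Y=1) = π·p₁ + (1−π)·p₀ = 0.51×0.51333 + 0.49×0.22995 = 0.37448.
Under exogeneity, PAF = [P(Y=1) − p₀] / P(Y=1).
PAF = (0.37448 − 0.22995) / 0.37448 ≈ 0.3859

PAF ≈ 0.386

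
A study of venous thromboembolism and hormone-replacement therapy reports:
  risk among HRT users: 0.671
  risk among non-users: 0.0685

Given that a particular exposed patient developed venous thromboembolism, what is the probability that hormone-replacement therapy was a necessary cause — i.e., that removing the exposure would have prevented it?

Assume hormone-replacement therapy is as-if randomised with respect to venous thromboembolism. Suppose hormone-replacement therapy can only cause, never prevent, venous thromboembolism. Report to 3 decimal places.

Let p₁ = 0.671, p₀ = 0.0685.
Under exogeneity and monotonicity, PN = (p₁ − p₀) / p₁.
PN = (0.671 − 0.0685) / 0.671 = 0.6025 / 0.671 ≈ 0.8979

PN ≈ 0.898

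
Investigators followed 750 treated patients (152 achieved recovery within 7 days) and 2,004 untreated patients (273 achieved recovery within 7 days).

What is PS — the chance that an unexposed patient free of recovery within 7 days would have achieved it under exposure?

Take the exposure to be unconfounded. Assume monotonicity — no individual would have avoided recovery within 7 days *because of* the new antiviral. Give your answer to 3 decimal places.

p₁ = P(outcome | exposed) = 152/750 = 0.20267
p₀ = P(outcome | unexposed) = 273/2004 = 0.13623
Under exogeneity and monotonicity, PS = (p₁ − p₀) / (1 − p₀).
PS = (0.20267 − 0.13623) / (1 − 0.13623) = 0.066439 / 0.86377 ≈ 0.0769

PS ≈ 0.077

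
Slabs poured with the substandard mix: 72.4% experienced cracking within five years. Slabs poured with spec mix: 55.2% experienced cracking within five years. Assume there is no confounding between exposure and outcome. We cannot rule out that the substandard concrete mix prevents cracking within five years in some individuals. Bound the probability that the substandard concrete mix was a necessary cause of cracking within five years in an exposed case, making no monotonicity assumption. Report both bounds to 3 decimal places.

p₁ = 0.724, p₀ = 0.552.
Under exogeneity alone the bounds on PN are max{0,(p₁−p₀)/p₁} ≤ PN ≤ min{1,(1−p₀)/p₁}.
  lower = (p₁ − p₀)/p₁ = 0.172 / 0.724 ≈ 0.2376
  upper = min{1, (1 − p₀)/p₁} = 0.448 / 0.724 ≈ 0.6188

0.238 ≤ PN ≤ 0.619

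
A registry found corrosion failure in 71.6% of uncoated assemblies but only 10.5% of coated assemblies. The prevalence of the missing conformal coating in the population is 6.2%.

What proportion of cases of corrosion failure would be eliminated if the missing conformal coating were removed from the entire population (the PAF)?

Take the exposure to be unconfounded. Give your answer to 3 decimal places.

PAF ≈ 0.265

p₁ = 0.716, p₀ = 0.105.
Overall risk P(Y=1) = π·p₁ + (1−π)·p₀ = 0.062×0.716 + 0.938×0.105 = 0.14288.
Under exogeneity, PAF = [P(Y=1) − p₀] / P(Y=1).
PAF = (0.14288 − 0.105) / 0.14288 ≈ 0.2651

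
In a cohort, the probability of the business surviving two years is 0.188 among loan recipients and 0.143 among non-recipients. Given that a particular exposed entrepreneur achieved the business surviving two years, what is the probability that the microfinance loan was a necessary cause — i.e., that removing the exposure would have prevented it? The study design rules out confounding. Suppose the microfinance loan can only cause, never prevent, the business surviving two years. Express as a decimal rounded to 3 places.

PN ≈ 0.239

Let p₁ = 0.188, p₀ = 0.143.
Under exogeneity and monotonicity, PN = (p₁ − p₀) / p₁.
PN = (0.188 − 0.143) / 0.188 = 0.045 / 0.188 ≈ 0.2394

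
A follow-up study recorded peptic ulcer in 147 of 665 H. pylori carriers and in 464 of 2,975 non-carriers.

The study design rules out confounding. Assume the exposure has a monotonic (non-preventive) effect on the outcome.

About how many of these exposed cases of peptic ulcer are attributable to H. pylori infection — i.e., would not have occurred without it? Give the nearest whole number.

about 43 cases

p₁ = P(outcome | exposed) = 147/665 = 0.22105
p₀ = P(outcome | unexposed) = 464/2975 = 0.15597
PN = (p₁ − p₀)/p₁ = (0.22105 − 0.15597) / 0.22105 ≈ 0.29444.
Attributable cases ≈ PN × (exposed cases) = 0.29444 × 147 ≈ 43.28.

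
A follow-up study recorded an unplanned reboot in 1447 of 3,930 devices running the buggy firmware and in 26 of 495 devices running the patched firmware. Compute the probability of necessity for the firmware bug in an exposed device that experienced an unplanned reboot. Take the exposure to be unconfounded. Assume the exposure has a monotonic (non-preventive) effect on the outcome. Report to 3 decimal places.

p₁ = P(outcome | exposed) = 1447/3930 = 0.36819
p₀ = P(outcome | unexposed) = 26/495 = 0.052525
Under exogeneity and monotonicity, PN = (p₁ − p₀) / p₁.
PN = (0.36819 − 0.052525) / 0.36819 = 0.31567 / 0.36819 ≈ 0.8573

PN ≈ 0.857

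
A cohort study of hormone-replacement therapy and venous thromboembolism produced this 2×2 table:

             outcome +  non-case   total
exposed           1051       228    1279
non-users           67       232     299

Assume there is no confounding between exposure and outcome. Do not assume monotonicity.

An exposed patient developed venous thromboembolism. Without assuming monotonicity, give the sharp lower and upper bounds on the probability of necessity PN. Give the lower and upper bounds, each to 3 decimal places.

0.727 ≤ PN ≤ 0.944

p₁ = P(outcome | exposed) = 1051/1279 = 0.82174
p₀ = P(outcome | unexposed) = 67/299 = 0.22408
Under exogeneity alone the bounds on PN are max{0,(p₁−p₀)/p₁} ≤ PN ≤ min{1,(1−p₀)/p₁}.
  lower = (p₁ − p₀)/p₁ = 0.59766 / 0.82174 ≈ 0.7273
  upper = min{1, (1 − p₀)/p₁} = 0.77592 / 0.82174 ≈ 0.9442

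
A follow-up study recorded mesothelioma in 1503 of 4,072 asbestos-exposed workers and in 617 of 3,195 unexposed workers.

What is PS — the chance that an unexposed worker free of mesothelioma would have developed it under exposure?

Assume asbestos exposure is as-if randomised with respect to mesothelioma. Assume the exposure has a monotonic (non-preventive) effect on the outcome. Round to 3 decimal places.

p₁ = P(outcome | exposed) = 1503/4072 = 0.36911
p₀ = P(outcome | unexposed) = 617/3195 = 0.19311
Under exogeneity and monotonicity, PS = (p₁ − p₀) / (1 − p₀).
PS = (0.36911 − 0.19311) / (1 − 0.19311) = 0.17599 / 0.80689 ≈ 0.2181

PS ≈ 0.218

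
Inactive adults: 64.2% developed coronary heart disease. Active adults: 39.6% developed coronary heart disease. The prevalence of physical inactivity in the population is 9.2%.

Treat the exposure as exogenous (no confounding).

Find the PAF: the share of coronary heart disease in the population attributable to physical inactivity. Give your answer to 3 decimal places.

p₁ = 0.642, p₀ = 0.396.
Overall risk P(Y=1) = π·p₁ + (1−π)·p₀ = 0.092×0.642 + 0.908×0.396 = 0.41863.
Under exogeneity, PAF = [P(Y=1) − p₀] / P(Y=1).
PAF = (0.41863 − 0.396) / 0.41863 ≈ 0.0541

PAF ≈ 0.054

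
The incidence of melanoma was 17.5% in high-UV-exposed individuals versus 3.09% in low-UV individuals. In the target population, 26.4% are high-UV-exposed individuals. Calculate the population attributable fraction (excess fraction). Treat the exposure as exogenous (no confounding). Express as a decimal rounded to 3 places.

PAF ≈ 0.552

p₁ = 0.175, p₀ = 0.0309.
Overall risk P(Y=1) = π·p₁ + (1−π)·p₀ = 0.264×0.175 + 0.736×0.0309 = 0.068942.
Under exogeneity, PAF = [P(Y=1) − p₀] / P(Y=1).
PAF = (0.068942 − 0.0309) / 0.068942 ≈ 0.5518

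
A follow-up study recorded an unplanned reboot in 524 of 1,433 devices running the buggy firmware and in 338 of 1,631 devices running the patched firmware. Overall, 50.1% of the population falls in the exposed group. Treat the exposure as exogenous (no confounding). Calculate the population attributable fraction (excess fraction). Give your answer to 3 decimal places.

PAF ≈ 0.277

p₁ = P(outcome | exposed) = 524/1433 = 0.36567
p₀ = P(outcome | unexposed) = 338/1631 = 0.20723
Overall risk P(Y=1) = π·p₁ + (1−π)·p₀ = 0.501×0.36567 + 0.499×0.20723 = 0.28661.
Under exogeneity, PAF = [P(Y=1) − p₀] / P(Y=1).
PAF = (0.28661 − 0.20723) / 0.28661 ≈ 0.2769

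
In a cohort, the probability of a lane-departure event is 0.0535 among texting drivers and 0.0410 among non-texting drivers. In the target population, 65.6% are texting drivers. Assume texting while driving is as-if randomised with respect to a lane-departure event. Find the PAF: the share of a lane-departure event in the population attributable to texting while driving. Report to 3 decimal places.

PAF ≈ 0.167

Let p₁ = 0.0535, p₀ = 0.041.
Overall risk P(Y=1) = π·p₁ + (1−π)·p₀ = 0.656×0.0535 + 0.344×0.041 = 0.0492.
Under exogeneity, PAF = [P(Y=1) − p₀] / P(Y=1).
PAF = (0.0492 − 0.041) / 0.0492 ≈ 0.1667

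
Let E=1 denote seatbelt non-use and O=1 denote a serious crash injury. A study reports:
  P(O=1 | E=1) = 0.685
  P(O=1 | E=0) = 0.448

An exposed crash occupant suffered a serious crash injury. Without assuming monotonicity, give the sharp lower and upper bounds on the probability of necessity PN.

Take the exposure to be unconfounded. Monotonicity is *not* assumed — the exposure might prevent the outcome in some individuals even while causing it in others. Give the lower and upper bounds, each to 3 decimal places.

Let p₁ = 0.685, p₀ = 0.448.
Under exogeneity alone the bounds on PN are max{0,(p₁−p₀)/p₁} ≤ PN ≤ min{1,(1−p₀)/p₁}.
  lower = (p₁ − p₀)/p₁ = 0.237 / 0.685 ≈ 0.3460
  upper = min{1, (1 − p₀)/p₁} = 0.552 / 0.685 ≈ 0.8058

0.346 ≤ PN ≤ 0.806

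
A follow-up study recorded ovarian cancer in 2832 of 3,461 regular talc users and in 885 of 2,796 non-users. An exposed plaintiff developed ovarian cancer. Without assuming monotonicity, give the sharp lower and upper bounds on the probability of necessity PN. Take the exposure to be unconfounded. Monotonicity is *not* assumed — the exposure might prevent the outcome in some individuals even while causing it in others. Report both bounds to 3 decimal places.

0.613 ≤ PN ≤ 0.835

p₁ = P(outcome | exposed) = 2832/3461 = 0.81826
p₀ = P(outcome | unexposed) = 885/2796 = 0.31652
Under exogeneity alone the bounds on PN are max{0,(p₁−p₀)/p₁} ≤ PN ≤ min{1,(1−p₀)/p₁}.
  lower = (p₁ − p₀)/p₁ = 0.50174 / 0.81826 ≈ 0.6132
  upper = min{1, (1 − p₀)/p₁} = 0.68348 / 0.81826 ≈ 0.8353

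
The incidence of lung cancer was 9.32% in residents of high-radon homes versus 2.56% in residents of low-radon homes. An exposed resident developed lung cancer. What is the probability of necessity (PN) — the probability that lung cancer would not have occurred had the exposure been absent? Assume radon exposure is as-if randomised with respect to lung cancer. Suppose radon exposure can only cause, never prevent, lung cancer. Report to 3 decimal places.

PN ≈ 0.725

p₁ = 0.0932, p₀ = 0.0256.
Under exogeneity and monotonicity, PN = (p₁ − p₀) / p₁.
PN = (0.0932 − 0.0256) / 0.0932 = 0.0676 / 0.0932 ≈ 0.7253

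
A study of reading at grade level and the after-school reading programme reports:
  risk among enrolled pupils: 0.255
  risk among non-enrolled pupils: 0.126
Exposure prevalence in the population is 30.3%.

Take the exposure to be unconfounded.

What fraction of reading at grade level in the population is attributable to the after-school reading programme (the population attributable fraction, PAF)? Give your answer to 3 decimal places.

Let p₁ = 0.255, p₀ = 0.126.
Overall risk P(Y=1) = π·p₁ + (1−π)·p₀ = 0.303×0.255 + 0.697×0.126 = 0.16509.
Under exogeneity, PAF = [P(Y=1) − p₀] / P(Y=1).
PAF = (0.16509 − 0.126) / 0.16509 ≈ 0.2368

PAF ≈ 0.237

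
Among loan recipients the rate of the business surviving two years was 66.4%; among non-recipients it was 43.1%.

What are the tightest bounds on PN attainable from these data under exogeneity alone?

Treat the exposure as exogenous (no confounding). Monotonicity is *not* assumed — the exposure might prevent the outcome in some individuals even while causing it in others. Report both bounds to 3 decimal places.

0.351 ≤ PN ≤ 0.857

p₁ = 0.664, p₀ = 0.431.
Under exogeneity alone the bounds on PN are max{0,(p₁−p₀)/p₁} ≤ PN ≤ min{1,(1−p₀)/p₁}.
  lower = (p₁ − p₀)/p₁ = 0.233 / 0.664 ≈ 0.3509
  upper = min{1, (1 − p₀)/p₁} = 0.569 / 0.664 ≈ 0.8569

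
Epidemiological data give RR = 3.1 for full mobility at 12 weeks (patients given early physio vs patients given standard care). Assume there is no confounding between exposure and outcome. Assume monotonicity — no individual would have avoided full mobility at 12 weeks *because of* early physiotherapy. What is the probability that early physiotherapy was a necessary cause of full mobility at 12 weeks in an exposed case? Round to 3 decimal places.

Under exogeneity and monotonicity, PN = (RR − 1) / RR = 1 − 1/RR.
PN = (3.1 − 1) / 3.1 = 2.1 / 3.1 ≈ 0.6774

PN ≈ 0.677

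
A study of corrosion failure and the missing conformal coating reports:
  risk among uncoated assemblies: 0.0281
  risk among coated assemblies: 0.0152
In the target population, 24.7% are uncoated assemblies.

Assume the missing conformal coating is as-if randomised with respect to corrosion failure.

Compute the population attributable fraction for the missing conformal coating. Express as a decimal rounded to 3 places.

PAF ≈ 0.173

Let p₁ = 0.0281, p₀ = 0.0152.
Overall risk P(Y=1) = π·p₁ + (1−π)·p₀ = 0.247×0.0281 + 0.753×0.0152 = 0.018386.
Under exogeneity, PAF = [P(Y=1) − p₀] / P(Y=1).
PAF = (0.018386 − 0.0152) / 0.018386 ≈ 0.1733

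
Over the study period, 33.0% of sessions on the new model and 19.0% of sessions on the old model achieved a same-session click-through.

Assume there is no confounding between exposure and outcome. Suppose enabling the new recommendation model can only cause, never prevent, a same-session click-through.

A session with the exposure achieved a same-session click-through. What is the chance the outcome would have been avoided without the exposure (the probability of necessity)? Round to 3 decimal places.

PN ≈ 0.424

p₁ = 0.33, p₀ = 0.19.
Under exogeneity and monotonicity, PN = (p₁ − p₀) / p₁.
PN = (0.33 − 0.19) / 0.33 = 0.14 / 0.33 ≈ 0.4242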